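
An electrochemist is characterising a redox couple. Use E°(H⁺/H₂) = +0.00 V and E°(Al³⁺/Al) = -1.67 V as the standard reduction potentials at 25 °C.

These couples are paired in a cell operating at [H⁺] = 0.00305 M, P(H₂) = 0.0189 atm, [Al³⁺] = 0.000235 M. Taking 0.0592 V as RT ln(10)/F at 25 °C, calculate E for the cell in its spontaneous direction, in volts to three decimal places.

H⁺/H₂ is the cathode (higher E°), Al³⁺/Al the anode: E°cell = +0.00 − (-1.67) = +1.67 V, n = 6.
Overall: 6 H⁺(aq) + 2 Al(s) → 3 H₂(g) + 2 Al³⁺(aq)
Q = P(H₂)^3·[Al³⁺]^2 / ([H⁺]^6); log Q = 2.666.
E = E° − (0.0592/n) log Q = +1.67 − (0.0592/6)(2.666) = +1.644 V.

+1.644 V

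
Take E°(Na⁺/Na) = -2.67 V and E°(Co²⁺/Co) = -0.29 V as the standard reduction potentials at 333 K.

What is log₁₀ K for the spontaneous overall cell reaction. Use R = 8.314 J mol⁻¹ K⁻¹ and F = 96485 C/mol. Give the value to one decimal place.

72.0

Cathode: Co²⁺/Co; anode: Na⁺/Na. E°cell = (-0.29) − (-2.67) = +2.38 V, with n = 2.
ΔG° = −nFE° = −RT ln K, so ln K = nFE°/(RT) = (2)(96485)(+2.38) / ((8.314)(333)) = 165.887.
log₁₀ K = 165.887 / ln 10 = 72.0.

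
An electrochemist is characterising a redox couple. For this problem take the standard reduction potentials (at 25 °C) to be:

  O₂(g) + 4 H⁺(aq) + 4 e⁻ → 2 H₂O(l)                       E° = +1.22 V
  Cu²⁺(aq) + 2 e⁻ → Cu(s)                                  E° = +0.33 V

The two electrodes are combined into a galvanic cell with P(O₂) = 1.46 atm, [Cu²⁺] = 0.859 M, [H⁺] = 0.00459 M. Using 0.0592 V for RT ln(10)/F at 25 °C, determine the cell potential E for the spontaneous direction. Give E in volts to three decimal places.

O₂/H₂O is the cathode (higher E°), Cu²⁺/Cu the anode: E°cell = +1.22 − (+0.33) = +0.89 V, n = 4.
Overall: O₂(g) + 4 H⁺(aq) + 2 Cu(s) → 2 H₂O(l) + 2 Cu²⁺(aq)
Q = [Cu²⁺]^2 / (P(O₂)·[H⁺]^4); log Q = 9.056.
E = E° − (0.0592/n) log Q = +0.89 − (0.0592/4)(9.056) = +0.756 V.

+0.756 V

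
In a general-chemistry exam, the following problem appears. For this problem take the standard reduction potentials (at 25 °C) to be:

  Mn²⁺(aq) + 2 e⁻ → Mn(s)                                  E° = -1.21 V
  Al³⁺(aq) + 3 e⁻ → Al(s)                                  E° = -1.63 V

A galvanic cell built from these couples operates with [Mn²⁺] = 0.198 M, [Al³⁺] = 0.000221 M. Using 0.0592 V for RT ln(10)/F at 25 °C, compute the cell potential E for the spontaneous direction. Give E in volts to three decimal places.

+0.471 V

Mn²⁺/Mn is the cathode (higher E°), Al³⁺/Al the anode: E°cell = -1.21 − (-1.63) = +0.42 V, n = 6.
Overall: 3 Mn²⁺(aq) + 2 Al(s) → 3 Mn(s) + 2 Al³⁺(aq)
Q = [Al³⁺]^2 / ([Mn²⁺]^3); log Q = -5.201.
E = E° − (0.0592/n) log Q = +0.42 − (0.0592/6)(-5.201) = +0.471 V.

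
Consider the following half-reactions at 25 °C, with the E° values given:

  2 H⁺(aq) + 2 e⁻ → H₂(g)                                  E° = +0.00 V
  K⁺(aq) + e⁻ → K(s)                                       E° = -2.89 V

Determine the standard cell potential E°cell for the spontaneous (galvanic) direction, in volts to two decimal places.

The H⁺/H₂ couple has the higher reduction potential, so it is the cathode; K⁺/K is oxidised at the anode.
E°cell = E°(cathode) − E°(anode) = (+0.00) − (-2.89) = +2.89 V.

+2.89 V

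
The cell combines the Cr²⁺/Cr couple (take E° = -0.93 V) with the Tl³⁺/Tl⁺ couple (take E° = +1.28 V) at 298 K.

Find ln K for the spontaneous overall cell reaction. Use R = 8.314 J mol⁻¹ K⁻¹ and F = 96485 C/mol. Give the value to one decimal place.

Cathode: Tl³⁺/Tl⁺; anode: Cr²⁺/Cr. E°cell = (+1.28) − (-0.93) = +2.21 V, with n = 2.
ΔG° = −nFE° = −RT ln K, so ln K = nFE°/(RT) = (2)(96485)(+2.21) / ((8.314)(298)) = 172.130.

172.1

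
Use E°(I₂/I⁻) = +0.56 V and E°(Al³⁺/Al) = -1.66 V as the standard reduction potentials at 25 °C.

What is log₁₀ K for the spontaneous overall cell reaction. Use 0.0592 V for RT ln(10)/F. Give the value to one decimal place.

Cathode: I₂/I⁻; anode: Al³⁺/Al. E°cell = +2.22 V, n = 6.
log K = nE°cell / 0.0592 = (6)(+2.22) / 0.0592 = 225.0.

225.0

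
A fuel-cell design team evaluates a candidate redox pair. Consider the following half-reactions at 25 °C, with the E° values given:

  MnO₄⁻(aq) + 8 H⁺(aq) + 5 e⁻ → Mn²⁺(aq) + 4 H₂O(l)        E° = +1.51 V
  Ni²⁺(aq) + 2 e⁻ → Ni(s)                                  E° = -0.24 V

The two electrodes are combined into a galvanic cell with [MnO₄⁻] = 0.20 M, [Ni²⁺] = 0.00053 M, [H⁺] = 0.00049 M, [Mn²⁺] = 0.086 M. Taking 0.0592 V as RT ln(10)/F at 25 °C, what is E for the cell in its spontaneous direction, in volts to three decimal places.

MnO₄⁻/Mn²⁺ is the cathode (higher E°), Ni²⁺/Ni the anode: E°cell = +1.51 − (-0.24) = +1.75 V, n = 10.
Overall: 2 MnO₄⁻(aq) + 16 H⁺(aq) + 5 Ni(s) → 2 Mn²⁺(aq) + 8 H₂O(l) + 5 Ni²⁺(aq)
Q = [Mn²⁺]^2·[Ni²⁺]^5 / ([MnO₄⁻]^2·[H⁺]^16); log Q = 35.845.
E = E° − (0.0592/n) log Q = +1.75 − (0.0592/10)(35.845) = +1.538 V.

+1.538 V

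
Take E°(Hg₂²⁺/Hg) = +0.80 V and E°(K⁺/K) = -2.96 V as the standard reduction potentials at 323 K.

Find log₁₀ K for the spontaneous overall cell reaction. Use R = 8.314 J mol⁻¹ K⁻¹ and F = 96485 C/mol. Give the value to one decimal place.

Cathode: Hg₂²⁺/Hg; anode: K⁺/K. E°cell = (+0.80) − (-2.96) = +3.76 V, with n = 2.
ΔG° = −nFE° = −RT ln K, so ln K = nFE°/(RT) = (2)(96485)(+3.76) / ((8.314)(323)) = 270.187.
log₁₀ K = 270.187 / ln 10 = 117.3.

117.3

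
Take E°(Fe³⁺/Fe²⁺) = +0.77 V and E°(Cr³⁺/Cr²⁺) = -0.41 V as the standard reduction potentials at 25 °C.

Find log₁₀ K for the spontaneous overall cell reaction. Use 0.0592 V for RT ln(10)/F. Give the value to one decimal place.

Cathode: Fe³⁺/Fe²⁺; anode: Cr³⁺/Cr²⁺. E°cell = +1.18 V, n = 1.
log K = nE°cell / 0.0592 = (1)(+1.18) / 0.0592 = 19.9.

19.9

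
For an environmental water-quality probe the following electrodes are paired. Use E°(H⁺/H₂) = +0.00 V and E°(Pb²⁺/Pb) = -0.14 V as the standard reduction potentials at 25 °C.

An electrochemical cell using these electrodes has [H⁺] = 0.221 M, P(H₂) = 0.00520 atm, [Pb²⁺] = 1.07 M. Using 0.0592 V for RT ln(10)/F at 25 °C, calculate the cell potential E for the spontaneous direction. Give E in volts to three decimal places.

H⁺/H₂ is the cathode (higher E°), Pb²⁺/Pb the anode: E°cell = +0.00 − (-0.14) = +0.14 V, n = 2.
Overall: 2 H⁺(aq) + Pb(s) → H₂(g) + Pb²⁺(aq)
Q = P(H₂)·[Pb²⁺] / ([H⁺]^2); log Q = -0.943.
E = E° − (0.0592/n) log Q = +0.14 − (0.0592/2)(-0.943) = +0.168 V.

+0.168 V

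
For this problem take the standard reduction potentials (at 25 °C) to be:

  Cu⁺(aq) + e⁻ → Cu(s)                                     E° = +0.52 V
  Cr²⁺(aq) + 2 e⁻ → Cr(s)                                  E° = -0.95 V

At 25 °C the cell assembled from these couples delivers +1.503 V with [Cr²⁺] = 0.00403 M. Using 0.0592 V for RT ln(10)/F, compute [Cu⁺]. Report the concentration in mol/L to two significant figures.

Cu⁺/Cu is the cathode, Cr²⁺/Cr the anode: E°cell = +1.47 V, n = 2.
Overall reaction: 2 Cu⁺(aq) + Cr(s) → 2 Cu(s) + Cr²⁺(aq); Q = [Cr²⁺]^1/[Cu⁺]^2.
From E = E° − (0.0592/n) log Q: log Q = (E° − E)·n/0.0592 = (+1.47 − (+1.503))·2/0.0592 = -1.1149.
So 2·log[Cu⁺] = 1·log(0.00403) − log Q = -2.3947 − (-1.1149) = -1.2798; log[Cu⁺] = -1.2798 / 2 = -0.6399; [Cu⁺] = 10^(-0.6399) ≈ 0.23 M.

0.23 M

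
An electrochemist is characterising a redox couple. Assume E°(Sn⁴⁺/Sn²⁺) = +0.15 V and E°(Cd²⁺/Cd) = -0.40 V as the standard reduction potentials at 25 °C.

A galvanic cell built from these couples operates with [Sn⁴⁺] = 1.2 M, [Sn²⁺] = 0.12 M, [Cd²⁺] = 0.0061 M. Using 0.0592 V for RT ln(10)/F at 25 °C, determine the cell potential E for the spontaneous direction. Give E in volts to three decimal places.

+0.645 V

Sn⁴⁺/Sn²⁺ is the cathode (higher E°), Cd²⁺/Cd the anode: E°cell = +0.15 − (-0.40) = +0.55 V, n = 2.
Overall: Sn⁴⁺(aq) + Cd(s) → Sn²⁺(aq) + Cd²⁺(aq)
Q = [Sn²⁺]·[Cd²⁺] / ([Sn⁴⁺]); log Q = -3.215.
E = E° − (0.0592/n) log Q = +0.55 − (0.0592/2)(-3.215) = +0.645 V.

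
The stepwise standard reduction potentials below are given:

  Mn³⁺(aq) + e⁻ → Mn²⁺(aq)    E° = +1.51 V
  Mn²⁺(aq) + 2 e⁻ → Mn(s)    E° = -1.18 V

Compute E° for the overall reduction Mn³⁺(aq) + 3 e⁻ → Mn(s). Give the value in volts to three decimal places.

Since ΔG° = −nFE° is additive over sequential reductions, n₃E°₃ = n₁E°₁ + n₂E°₂.
E°₃ = (1×+1.51 + 2×-1.18) / 3 = (-0.850) / 3 = -0.283 V.
Simply averaging or adding the two E° values would be wrong; the electron-weighted sum is required.

-0.283 V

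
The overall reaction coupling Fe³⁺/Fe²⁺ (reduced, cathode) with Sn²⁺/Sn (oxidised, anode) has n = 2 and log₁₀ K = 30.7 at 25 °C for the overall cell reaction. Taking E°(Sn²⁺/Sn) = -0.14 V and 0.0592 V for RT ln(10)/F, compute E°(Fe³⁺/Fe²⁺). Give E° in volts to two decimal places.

+0.77 V

E°cell = (0.0592/n)·log K = (0.0592/2)(30.7) = +0.909 V.
Since Fe³⁺/Fe²⁺ is the cathode and Sn²⁺/Sn the anode, E°cell = E°(Fe³⁺/Fe²⁺) − E°(Sn²⁺/Sn).
So E°(Fe³⁺/Fe²⁺) = E°cell + E°(Sn²⁺/Sn) = +0.909 + (-0.14) = +0.77 V.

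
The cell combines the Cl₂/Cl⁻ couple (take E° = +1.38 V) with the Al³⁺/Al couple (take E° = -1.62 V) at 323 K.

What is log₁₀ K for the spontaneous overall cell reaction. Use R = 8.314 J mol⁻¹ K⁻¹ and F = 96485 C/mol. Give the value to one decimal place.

Cathode: Cl₂/Cl⁻; anode: Al³⁺/Al. E°cell = (+1.38) − (-1.62) = +3.00 V, with n = 6.
ΔG° = −nFE° = −RT ln K, so ln K = nFE°/(RT) = (6)(96485)(+3.00) / ((8.314)(323)) = 646.725.
log₁₀ K = 646.725 / ln 10 = 280.9.

280.9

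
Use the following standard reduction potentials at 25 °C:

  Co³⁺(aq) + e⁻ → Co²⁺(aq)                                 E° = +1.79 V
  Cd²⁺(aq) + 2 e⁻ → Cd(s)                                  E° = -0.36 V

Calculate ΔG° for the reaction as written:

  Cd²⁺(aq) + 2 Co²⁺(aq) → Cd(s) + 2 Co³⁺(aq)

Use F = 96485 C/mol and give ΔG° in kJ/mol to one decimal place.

As written, Cd²⁺/Cd is reduced (cathode) and Co³⁺/Co²⁺ is oxidised (anode), so E°cell = (-0.36) − (+1.79) = -2.15 V.
Balancing electrons gives n = 2.
ΔG° = −nFE° = −(2)(96485)(-2.15) = 414,886 J = +414.9 kJ/mol.

+414.9 kJ/mol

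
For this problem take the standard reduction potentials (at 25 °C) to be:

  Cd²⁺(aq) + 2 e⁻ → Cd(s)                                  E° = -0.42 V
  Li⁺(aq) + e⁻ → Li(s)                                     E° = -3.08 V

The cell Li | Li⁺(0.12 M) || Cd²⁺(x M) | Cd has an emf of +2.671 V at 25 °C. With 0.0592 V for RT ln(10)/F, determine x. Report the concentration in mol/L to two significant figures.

Cd²⁺/Cd is the cathode, Li⁺/Li the anode: E°cell = +2.66 V, n = 2.
Overall reaction: Cd²⁺(aq) + 2 Li(s) → Cd(s) + 2 Li⁺(aq); Q = [Li⁺]^2/[Cd²⁺]^1.
From E = E° − (0.0592/n) log Q: log Q = (E° − E)·n/0.0592 = (+2.66 − (+2.671))·2/0.0592 = -0.3716.
So 1·log[Cd²⁺] = 2·log(0.12) − log Q = -1.8416 − (-0.3716) = -1.4700; [Cd²⁺] = 10^(-1.4700) ≈ 0.034 M.

0.034 M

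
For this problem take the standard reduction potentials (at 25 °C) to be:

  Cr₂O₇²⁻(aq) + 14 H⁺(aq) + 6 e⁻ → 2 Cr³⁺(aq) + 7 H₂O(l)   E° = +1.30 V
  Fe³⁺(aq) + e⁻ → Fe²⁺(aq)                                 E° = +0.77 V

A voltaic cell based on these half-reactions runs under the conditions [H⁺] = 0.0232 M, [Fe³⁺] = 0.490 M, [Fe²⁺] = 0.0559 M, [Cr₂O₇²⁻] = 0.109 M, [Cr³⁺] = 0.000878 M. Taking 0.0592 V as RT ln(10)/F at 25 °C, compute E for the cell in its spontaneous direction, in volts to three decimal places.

+0.299 V

Cr₂O₇²⁻/Cr³⁺ is the cathode (higher E°), Fe³⁺/Fe²⁺ the anode: E°cell = +1.30 − (+0.77) = +0.53 V, n = 6.
Overall: Cr₂O₇²⁻(aq) + 14 H⁺(aq) + 6 Fe²⁺(aq) → 2 Cr³⁺(aq) + 7 H₂O(l) + 6 Fe³⁺(aq)
Q = [Cr³⁺]^2·[Fe³⁺]^6 / ([Cr₂O₇²⁻]·[H⁺]^14·[Fe²⁺]^6); log Q = 23.389.
E = E° − (0.0592/n) log Q = +0.53 − (0.0592/6)(23.389) = +0.299 V.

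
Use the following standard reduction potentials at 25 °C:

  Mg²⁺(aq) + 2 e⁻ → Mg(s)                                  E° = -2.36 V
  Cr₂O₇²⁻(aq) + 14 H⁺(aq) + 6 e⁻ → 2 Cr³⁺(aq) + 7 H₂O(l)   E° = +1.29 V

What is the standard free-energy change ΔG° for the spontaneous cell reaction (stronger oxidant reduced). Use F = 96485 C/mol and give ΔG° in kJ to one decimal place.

-2113.0 kJ

Cr₂O₇²⁻/Cr³⁺ (E° = +1.29 V) is the cathode; Mg²⁺/Mg (E° = -2.36 V) is the anode, so E°cell = +3.65 V.
Balancing electrons gives n = 6 (lcm of 6 and 2).
ΔG° = −nFE° = −(6)(96485)(+3.65) = -2,113,022 J = -2113.0 kJ.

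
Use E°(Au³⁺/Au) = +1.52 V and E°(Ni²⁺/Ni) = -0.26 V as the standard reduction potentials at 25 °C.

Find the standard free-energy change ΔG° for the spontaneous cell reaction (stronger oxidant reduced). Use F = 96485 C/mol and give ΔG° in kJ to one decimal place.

-1030.5 kJ

Au³⁺/Au (E° = +1.52 V) is the cathode; Ni²⁺/Ni (E° = -0.26 V) is the anode, so E°cell = +1.78 V.
Balancing electrons gives n = 6 (lcm of 3 and 2).
ΔG° = −nFE° = −(6)(96485)(+1.78) = -1,030,460 J = -1030.5 kJ.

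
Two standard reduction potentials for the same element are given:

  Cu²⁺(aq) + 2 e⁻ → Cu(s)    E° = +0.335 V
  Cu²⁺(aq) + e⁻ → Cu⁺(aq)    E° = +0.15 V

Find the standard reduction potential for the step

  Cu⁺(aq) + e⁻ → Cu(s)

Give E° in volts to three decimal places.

Sequential free energies add, so n₃E°₃ = n₁E°₁ + n₂E°₂.
With n₃ = 2, and the known step contributing 1×(+0.15) V, the unknown satisfies 1·E° = 2×(+0.335) − 1×(+0.15) = +0.520.
E° = +0.520 / 1 = +0.520 V.

+0.520 V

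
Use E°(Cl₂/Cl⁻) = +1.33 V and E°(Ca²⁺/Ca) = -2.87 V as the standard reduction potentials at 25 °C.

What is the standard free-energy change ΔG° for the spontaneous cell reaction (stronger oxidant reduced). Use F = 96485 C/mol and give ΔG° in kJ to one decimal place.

Cl₂/Cl⁻ (E° = +1.33 V) is the cathode; Ca²⁺/Ca (E° = -2.87 V) is the anode, so E°cell = +4.20 V.
Balancing electrons gives n = 2 (lcm of 2 and 2).
ΔG° = −nFE° = −(2)(96485)(+4.20) = -810,474 J = -810.5 kJ.

-810.5 kJ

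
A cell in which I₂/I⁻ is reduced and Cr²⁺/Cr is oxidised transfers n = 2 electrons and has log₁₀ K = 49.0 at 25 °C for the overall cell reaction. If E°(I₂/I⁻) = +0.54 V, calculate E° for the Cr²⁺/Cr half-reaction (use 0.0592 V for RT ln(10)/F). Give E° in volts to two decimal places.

E°cell = (0.0592/n)·log K = (0.0592/2)(49.0) = +1.450 V.
Since I₂/I⁻ is the cathode and Cr²⁺/Cr the anode, E°cell = E°(I₂/I⁻) − E°(Cr²⁺/Cr).
So E°(Cr²⁺/Cr) = E°(I₂/I⁻) − E°cell = (+0.54) − (+1.450) = -0.91 V.

-0.91 V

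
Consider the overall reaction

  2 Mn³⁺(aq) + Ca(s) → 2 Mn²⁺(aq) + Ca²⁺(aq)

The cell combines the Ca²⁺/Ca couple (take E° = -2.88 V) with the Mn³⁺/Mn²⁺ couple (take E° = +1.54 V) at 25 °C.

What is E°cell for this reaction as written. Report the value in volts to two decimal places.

+4.42 V

The Mn³⁺/Mn²⁺ couple has the higher reduction potential, so it is the cathode; Ca²⁺/Ca is oxidised at the anode.
E°cell = E°(cathode) − E°(anode) = (+1.54) − (-2.88) = +4.42 V.
Since E°cell > 0, the reaction is spontaneous under standard conditions.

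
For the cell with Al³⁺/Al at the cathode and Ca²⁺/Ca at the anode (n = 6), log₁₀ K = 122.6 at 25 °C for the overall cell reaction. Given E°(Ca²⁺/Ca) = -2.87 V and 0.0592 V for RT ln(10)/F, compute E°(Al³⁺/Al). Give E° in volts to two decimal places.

E°cell = (0.0592/n)·log K = (0.0592/6)(122.6) = +1.210 V.
Since Al³⁺/Al is the cathode and Ca²⁺/Ca the anode, E°cell = E°(Al³⁺/Al) − E°(Ca²⁺/Ca).
So E°(Al³⁺/Al) = E°cell + E°(Ca²⁺/Ca) = +1.210 + (-2.87) = -1.66 V.

-1.66 V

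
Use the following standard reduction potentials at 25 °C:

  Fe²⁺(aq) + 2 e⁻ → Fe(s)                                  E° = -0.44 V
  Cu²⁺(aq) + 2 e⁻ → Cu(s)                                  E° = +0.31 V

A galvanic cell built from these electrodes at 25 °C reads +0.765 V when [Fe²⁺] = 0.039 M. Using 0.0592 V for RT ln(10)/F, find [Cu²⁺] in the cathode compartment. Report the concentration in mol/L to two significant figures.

Cu²⁺/Cu is the cathode, Fe²⁺/Fe the anode: E°cell = +0.75 V, n = 2.
Overall reaction: Cu²⁺(aq) + Fe(s) → Cu(s) + Fe²⁺(aq); Q = [Fe²⁺]^1/[Cu²⁺]^1.
From E = E° − (0.0592/n) log Q: log Q = (E° − E)·n/0.0592 = (+0.75 − (+0.765))·2/0.0592 = -0.5068.
So 1·log[Cu²⁺] = 1·log(0.039) − log Q = -1.4089 − (-0.5068) = -0.9021; [Cu²⁺] = 10^(-0.9021) ≈ 0.13 M.

0.13 M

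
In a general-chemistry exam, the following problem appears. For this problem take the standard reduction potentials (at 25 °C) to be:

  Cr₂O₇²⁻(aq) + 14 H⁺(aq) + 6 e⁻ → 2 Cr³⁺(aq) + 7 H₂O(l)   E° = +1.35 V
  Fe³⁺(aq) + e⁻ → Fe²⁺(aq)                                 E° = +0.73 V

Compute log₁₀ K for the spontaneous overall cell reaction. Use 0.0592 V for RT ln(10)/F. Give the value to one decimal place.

62.8

Cathode: Cr₂O₇²⁻/Cr³⁺; anode: Fe³⁺/Fe²⁺. E°cell = +0.62 V, n = 6.
log K = nE°cell / 0.0592 = (6)(+0.62) / 0.0592 = 62.8.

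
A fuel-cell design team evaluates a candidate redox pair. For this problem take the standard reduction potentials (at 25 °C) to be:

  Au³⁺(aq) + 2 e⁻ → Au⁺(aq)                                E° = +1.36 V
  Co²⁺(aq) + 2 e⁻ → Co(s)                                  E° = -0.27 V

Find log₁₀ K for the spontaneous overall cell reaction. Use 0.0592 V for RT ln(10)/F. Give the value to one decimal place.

Cathode: Au³⁺/Au⁺; anode: Co²⁺/Co. E°cell = +1.63 V, n = 2.
log K = nE°cell / 0.0592 = (2)(+1.63) / 0.0592 = 55.1.

55.1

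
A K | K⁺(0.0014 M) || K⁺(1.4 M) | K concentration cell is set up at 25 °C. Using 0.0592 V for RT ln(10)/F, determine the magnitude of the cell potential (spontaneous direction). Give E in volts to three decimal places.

+0.178 V

For a concentration cell E°cell = 0. The 1.4 M side is the cathode (reduction is favoured where [K⁺] is higher).
With n = 1, E = −(0.0592/1) log([K⁺]ₐₙ/[K⁺]꜀ₐₜ) = −(0.0592/1) log(0.0014/1.4) = −(0.0592/1)(-3.000) = +0.178 V.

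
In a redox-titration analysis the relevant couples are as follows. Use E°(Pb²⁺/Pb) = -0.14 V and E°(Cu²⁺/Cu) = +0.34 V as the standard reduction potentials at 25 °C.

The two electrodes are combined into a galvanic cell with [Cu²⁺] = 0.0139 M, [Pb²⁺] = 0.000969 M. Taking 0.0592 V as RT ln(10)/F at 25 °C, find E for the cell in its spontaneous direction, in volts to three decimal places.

Cu²⁺/Cu is the cathode (higher E°), Pb²⁺/Pb the anode: E°cell = +0.34 − (-0.14) = +0.48 V, n = 2.
Overall: Cu²⁺(aq) + Pb(s) → Cu(s) + Pb²⁺(aq)
Q = [Pb²⁺] / ([Cu²⁺]); log Q = -1.157.
E = E° − (0.0592/n) log Q = +0.48 − (0.0592/2)(-1.157) = +0.514 V.

+0.514 V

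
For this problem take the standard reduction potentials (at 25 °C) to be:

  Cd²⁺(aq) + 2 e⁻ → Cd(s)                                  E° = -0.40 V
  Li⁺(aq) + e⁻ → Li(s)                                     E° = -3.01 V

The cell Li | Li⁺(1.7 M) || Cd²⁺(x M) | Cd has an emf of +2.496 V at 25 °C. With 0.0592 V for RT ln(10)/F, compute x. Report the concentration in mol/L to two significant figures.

0.00041 M

Cd²⁺/Cd is the cathode, Li⁺/Li the anode: E°cell = +2.61 V, n = 2.
Overall reaction: Cd²⁺(aq) + 2 Li(s) → Cd(s) + 2 Li⁺(aq); Q = [Li⁺]^2/[Cd²⁺]^1.
From E = E° − (0.0592/n) log Q: log Q = (E° − E)·n/0.0592 = (+2.61 − (+2.496))·2/0.0592 = 3.8514.
So 1·log[Cd²⁺] = 2·log(1.7) − log Q = 0.4609 − (3.8514) = -3.3905; [Cd²⁺] = 10^(-3.3905) ≈ 0.00041 M.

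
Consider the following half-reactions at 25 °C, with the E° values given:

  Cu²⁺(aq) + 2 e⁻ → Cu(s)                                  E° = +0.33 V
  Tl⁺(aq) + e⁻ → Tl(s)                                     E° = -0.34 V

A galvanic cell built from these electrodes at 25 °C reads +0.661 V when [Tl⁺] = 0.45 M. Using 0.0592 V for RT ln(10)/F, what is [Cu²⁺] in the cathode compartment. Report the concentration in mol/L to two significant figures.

0.10 M

Cu²⁺/Cu is the cathode, Tl⁺/Tl the anode: E°cell = +0.67 V, n = 2.
Overall reaction: Cu²⁺(aq) + 2 Tl(s) → Cu(s) + 2 Tl⁺(aq); Q = [Tl⁺]^2/[Cu²⁺]^1.
From E = E° − (0.0592/n) log Q: log Q = (E° − E)·n/0.0592 = (+0.67 − (+0.661))·2/0.0592 = 0.3041.
So 1·log[Cu²⁺] = 2·log(0.45) − log Q = -0.6936 − (0.3041) = -0.9977; [Cu²⁺] = 10^(-0.9977) ≈ 0.10 M.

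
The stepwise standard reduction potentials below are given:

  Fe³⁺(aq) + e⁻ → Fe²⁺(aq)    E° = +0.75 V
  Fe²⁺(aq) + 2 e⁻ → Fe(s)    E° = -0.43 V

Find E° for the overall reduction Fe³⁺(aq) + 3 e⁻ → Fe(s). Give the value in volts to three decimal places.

-0.037 V

Since ΔG° = −nFE° is additive over sequential reductions, n₃E°₃ = n₁E°₁ + n₂E°₂.
E°₃ = (1×+0.75 + 2×-0.43) / 3 = (-0.110) / 3 = -0.037 V.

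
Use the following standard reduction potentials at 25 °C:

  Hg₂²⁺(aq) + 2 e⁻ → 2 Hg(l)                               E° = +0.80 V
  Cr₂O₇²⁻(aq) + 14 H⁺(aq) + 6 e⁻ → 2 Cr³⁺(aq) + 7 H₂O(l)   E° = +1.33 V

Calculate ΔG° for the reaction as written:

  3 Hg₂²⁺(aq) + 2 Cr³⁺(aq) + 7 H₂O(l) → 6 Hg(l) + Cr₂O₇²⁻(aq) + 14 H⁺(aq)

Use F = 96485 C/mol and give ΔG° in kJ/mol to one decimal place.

+306.8 kJ/mol

As written, Hg₂²⁺/Hg is reduced (cathode) and Cr₂O₇²⁻/Cr³⁺ is oxidised (anode), so E°cell = (+0.80) − (+1.33) = -0.53 V.
Balancing electrons gives n = 6.
ΔG° = −nFE° = −(6)(96485)(-0.53) = 306,822 J = +306.8 kJ/mol.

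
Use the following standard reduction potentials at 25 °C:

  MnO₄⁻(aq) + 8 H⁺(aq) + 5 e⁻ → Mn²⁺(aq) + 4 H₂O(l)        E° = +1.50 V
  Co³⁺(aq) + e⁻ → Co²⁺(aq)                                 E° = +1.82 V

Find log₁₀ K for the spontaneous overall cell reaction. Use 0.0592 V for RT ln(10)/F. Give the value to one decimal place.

Cathode: Co³⁺/Co²⁺; anode: MnO₄⁻/Mn²⁺. E°cell = +0.32 V, n = 5.
log K = nE°cell / 0.0592 = (5)(+0.32) / 0.0592 = 27.0.

27.0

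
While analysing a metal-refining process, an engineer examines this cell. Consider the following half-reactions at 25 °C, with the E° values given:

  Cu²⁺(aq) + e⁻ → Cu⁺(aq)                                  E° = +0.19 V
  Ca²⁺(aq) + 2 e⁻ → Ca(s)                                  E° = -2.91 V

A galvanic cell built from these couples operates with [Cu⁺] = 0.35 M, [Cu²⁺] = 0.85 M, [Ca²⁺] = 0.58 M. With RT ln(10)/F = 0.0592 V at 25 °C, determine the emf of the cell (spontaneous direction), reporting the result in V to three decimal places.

+3.130 V

Cu²⁺/Cu⁺ is the cathode (higher E°), Ca²⁺/Ca the anode: E°cell = +0.19 − (-2.91) = +3.10 V, n = 2.
Overall: 2 Cu²⁺(aq) + Ca(s) → 2 Cu⁺(aq) + Ca²⁺(aq)
Q = [Cu⁺]^2·[Ca²⁺] / ([Cu²⁺]^2); log Q = -1.007.
E = E° − (0.0592/n) log Q = +3.10 − (0.0592/2)(-1.007) = +3.130 V.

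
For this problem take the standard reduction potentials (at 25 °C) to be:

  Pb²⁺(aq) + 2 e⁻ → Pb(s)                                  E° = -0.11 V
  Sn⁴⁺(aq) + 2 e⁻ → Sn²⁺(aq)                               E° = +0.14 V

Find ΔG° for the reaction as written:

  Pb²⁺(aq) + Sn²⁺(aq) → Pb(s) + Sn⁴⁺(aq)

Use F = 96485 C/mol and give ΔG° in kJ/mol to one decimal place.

+48.2 kJ/mol

As written, Pb²⁺/Pb is reduced (cathode) and Sn⁴⁺/Sn²⁺ is oxidised (anode), so E°cell = (-0.11) − (+0.14) = -0.25 V.
Balancing electrons gives n = 2.
ΔG° = −nFE° = −(2)(96485)(-0.25) = 48,242 J = +48.2 kJ/mol.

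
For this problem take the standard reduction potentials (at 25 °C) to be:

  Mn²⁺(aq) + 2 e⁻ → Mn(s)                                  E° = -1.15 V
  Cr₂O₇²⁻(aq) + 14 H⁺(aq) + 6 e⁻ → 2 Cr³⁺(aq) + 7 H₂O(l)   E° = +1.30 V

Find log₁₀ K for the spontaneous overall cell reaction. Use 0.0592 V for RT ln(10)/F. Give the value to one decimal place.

Cathode: Cr₂O₇²⁻/Cr³⁺; anode: Mn²⁺/Mn. E°cell = +2.45 V, n = 6.
log K = nE°cell / 0.0592 = (6)(+2.45) / 0.0592 = 248.3.

248.3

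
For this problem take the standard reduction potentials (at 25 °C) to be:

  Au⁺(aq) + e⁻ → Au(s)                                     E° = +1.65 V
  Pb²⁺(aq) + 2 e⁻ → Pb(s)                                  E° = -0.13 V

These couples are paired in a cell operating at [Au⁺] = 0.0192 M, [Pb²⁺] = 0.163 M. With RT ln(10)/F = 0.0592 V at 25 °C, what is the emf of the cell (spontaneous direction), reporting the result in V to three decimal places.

Au⁺/Au is the cathode (higher E°), Pb²⁺/Pb the anode: E°cell = +1.65 − (-0.13) = +1.78 V, n = 2.
Overall: 2 Au⁺(aq) + Pb(s) → 2 Au(s) + Pb²⁺(aq)
Q = [Pb²⁺] / ([Au⁺]^2); log Q = 2.646.
E = E° − (0.0592/n) log Q = +1.78 − (0.0592/2)(2.646) = +1.702 V.

+1.702 V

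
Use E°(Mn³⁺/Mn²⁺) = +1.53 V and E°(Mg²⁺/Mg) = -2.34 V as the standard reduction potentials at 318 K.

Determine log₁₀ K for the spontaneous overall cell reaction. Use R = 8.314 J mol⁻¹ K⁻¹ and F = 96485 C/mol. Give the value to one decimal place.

Cathode: Mn³⁺/Mn²⁺; anode: Mg²⁺/Mg. E°cell = (+1.53) − (-2.34) = +3.87 V, with n = 2.
ΔG° = −nFE° = −RT ln K, so ln K = nFE°/(RT) = (2)(96485)(+3.87) / ((8.314)(318)) = 282.464.
log₁₀ K = 282.464 / ln 10 = 122.7.

122.7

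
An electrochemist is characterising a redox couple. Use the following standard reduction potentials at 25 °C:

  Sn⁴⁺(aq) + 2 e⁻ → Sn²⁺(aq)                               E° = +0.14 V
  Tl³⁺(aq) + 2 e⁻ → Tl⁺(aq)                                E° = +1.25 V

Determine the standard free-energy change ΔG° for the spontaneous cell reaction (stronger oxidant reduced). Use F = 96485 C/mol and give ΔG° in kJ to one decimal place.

Tl³⁺/Tl⁺ (E° = +1.25 V) is the cathode; Sn⁴⁺/Sn²⁺ (E° = +0.14 V) is the anode, so E°cell = +1.11 V.
Balancing electrons gives n = 2 (lcm of 2 and 2).
ΔG° = −nFE° = −(2)(96485)(+1.11) = -214,197 J = -214.2 kJ.

-214.2 kJ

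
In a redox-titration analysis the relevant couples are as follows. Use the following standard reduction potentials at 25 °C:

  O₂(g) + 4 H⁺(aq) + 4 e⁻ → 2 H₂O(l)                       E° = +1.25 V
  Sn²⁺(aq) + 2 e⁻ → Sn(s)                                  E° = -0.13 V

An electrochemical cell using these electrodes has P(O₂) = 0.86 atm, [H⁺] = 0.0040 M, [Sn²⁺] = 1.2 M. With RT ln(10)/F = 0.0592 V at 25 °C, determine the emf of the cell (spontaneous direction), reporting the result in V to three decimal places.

O₂/H₂O is the cathode (higher E°), Sn²⁺/Sn the anode: E°cell = +1.25 − (-0.13) = +1.38 V, n = 4.
Overall: O₂(g) + 4 H⁺(aq) + 2 Sn(s) → 2 H₂O(l) + 2 Sn²⁺(aq)
Q = [Sn²⁺]^2 / (P(O₂)·[H⁺]^4); log Q = 9.816.
E = E° − (0.0592/n) log Q = +1.38 − (0.0592/4)(9.816) = +1.235 V.

+1.235 V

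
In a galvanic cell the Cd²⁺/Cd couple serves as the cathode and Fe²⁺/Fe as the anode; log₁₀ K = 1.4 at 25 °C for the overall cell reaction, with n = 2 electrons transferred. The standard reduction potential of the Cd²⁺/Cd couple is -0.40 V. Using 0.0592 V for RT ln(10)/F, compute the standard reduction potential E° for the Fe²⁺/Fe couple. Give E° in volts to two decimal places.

-0.44 V

E°cell = (0.0592/n)·log K = (0.0592/2)(1.4) = +0.041 V.
Since Cd²⁺/Cd is the cathode and Fe²⁺/Fe the anode, E°cell = E°(Cd²⁺/Cd) − E°(Fe²⁺/Fe).
So E°(Fe²⁺/Fe) = E°(Cd²⁺/Cd) − E°cell = (-0.40) − (+0.041) = -0.44 V.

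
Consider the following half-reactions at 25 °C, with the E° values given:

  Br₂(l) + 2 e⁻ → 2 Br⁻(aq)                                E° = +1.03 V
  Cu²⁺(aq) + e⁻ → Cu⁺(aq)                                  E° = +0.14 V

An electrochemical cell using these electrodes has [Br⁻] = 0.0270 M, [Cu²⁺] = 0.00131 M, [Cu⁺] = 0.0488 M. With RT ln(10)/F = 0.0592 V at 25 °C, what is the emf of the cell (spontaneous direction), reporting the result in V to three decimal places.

Br₂/Br⁻ is the cathode (higher E°), Cu²⁺/Cu⁺ the anode: E°cell = +1.03 − (+0.14) = +0.89 V, n = 2.
Overall: Br₂(l) + 2 Cu⁺(aq) → 2 Br⁻(aq) + 2 Cu²⁺(aq)
Q = [Br⁻]^2·[Cu²⁺]^2 / ([Cu⁺]^2); log Q = -6.280.
E = E° − (0.0592/n) log Q = +0.89 − (0.0592/2)(-6.280) = +1.076 V.

+1.076 V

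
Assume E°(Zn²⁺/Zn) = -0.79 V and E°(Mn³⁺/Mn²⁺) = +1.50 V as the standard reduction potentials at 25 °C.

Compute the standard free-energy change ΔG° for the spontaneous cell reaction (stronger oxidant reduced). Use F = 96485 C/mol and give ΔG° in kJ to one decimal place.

-441.9 kJ

Mn³⁺/Mn²⁺ (E° = +1.50 V) is the cathode; Zn²⁺/Zn (E° = -0.79 V) is the anode, so E°cell = +2.29 V.
Balancing electrons gives n = 2 (lcm of 1 and 2).
ΔG° = −nFE° = −(2)(96485)(+2.29) = -441,901 J = -441.9 kJ.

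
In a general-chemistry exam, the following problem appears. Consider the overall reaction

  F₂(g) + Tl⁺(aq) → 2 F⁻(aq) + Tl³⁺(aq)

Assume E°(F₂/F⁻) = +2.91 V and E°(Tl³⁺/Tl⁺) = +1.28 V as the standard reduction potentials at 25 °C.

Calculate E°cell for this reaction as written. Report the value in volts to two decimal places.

The F₂/F⁻ couple has the higher reduction potential, so it is the cathode; Tl³⁺/Tl⁺ is oxidised at the anode.
E°cell = E°(cathode) − E°(anode) = (+2.91) − (+1.28) = +1.63 V.
Since E°cell > 0, the reaction is spontaneous under standard conditions.

+1.63 V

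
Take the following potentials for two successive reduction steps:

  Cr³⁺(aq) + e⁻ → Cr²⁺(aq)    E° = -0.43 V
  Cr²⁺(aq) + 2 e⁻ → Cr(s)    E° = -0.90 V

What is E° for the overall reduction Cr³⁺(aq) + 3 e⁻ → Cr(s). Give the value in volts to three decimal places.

-0.743 V

Since ΔG° = −nFE° is additive over sequential reductions, n₃E°₃ = n₁E°₁ + n₂E°₂.
E°₃ = (1×-0.43 + 2×-0.90) / 3 = (-2.230) / 3 = -0.743 V.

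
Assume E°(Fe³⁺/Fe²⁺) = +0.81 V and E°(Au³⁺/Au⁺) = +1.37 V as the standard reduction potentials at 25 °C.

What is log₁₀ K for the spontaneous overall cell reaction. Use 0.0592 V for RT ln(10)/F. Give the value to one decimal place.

18.9

Cathode: Au³⁺/Au⁺; anode: Fe³⁺/Fe²⁺. E°cell = +0.56 V, n = 2.
log K = nE°cell / 0.0592 = (2)(+0.56) / 0.0592 = 18.9.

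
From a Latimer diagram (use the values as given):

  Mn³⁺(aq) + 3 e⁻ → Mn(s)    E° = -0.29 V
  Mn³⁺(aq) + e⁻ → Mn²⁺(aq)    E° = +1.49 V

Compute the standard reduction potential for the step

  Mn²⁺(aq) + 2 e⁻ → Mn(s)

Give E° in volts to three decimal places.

Sequential free energies add, so n₃E°₃ = n₁E°₁ + n₂E°₂.
With n₃ = 3, and the known step contributing 1×(+1.49) V, the unknown satisfies 2·E° = 3×(-0.29) − 1×(+1.49) = -2.360.
E° = -2.360 / 2 = -1.180 V.

-1.180 V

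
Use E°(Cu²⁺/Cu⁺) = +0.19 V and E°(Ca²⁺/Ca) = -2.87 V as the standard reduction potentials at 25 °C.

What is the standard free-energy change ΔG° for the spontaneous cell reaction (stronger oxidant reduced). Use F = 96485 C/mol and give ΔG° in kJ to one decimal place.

Cu²⁺/Cu⁺ (E° = +0.19 V) is the cathode; Ca²⁺/Ca (E° = -2.87 V) is the anode, so E°cell = +3.06 V.
Balancing electrons gives n = 2 (lcm of 1 and 2).
ΔG° = −nFE° = −(2)(96485)(+3.06) = -590,488 J = -590.5 kJ.

-590.5 kJ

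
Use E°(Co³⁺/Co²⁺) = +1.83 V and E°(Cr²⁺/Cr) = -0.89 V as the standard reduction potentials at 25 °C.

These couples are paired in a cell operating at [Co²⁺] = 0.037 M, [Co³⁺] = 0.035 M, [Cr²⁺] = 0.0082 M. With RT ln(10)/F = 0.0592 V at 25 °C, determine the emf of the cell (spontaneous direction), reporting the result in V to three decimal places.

Co³⁺/Co²⁺ is the cathode (higher E°), Cr²⁺/Cr the anode: E°cell = +1.83 − (-0.89) = +2.72 V, n = 2.
Overall: 2 Co³⁺(aq) + Cr(s) → 2 Co²⁺(aq) + Cr²⁺(aq)
Q = [Co²⁺]^2·[Cr²⁺] / ([Co³⁺]^2); log Q = -2.038.
E = E° − (0.0592/n) log Q = +2.72 − (0.0592/2)(-2.038) = +2.780 V.

+2.780 V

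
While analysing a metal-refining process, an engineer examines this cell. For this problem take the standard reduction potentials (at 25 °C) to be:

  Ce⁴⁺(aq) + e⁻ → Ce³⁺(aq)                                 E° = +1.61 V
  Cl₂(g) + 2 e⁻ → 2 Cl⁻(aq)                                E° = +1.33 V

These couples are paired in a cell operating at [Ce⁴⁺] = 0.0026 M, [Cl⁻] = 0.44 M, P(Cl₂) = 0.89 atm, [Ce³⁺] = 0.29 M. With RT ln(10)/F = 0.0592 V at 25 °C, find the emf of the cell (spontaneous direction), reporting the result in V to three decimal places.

+0.139 V

Ce⁴⁺/Ce³⁺ is the cathode (higher E°), Cl₂/Cl⁻ the anode: E°cell = +1.61 − (+1.33) = +0.28 V, n = 2.
Overall: 2 Ce⁴⁺(aq) + 2 Cl⁻(aq) → 2 Ce³⁺(aq) + Cl₂(g)
Q = [Ce³⁺]^2·P(Cl₂) / ([Ce⁴⁺]^2·[Cl⁻]^2); log Q = 4.757.
E = E° − (0.0592/n) log Q = +0.28 − (0.0592/2)(4.757) = +0.139 V.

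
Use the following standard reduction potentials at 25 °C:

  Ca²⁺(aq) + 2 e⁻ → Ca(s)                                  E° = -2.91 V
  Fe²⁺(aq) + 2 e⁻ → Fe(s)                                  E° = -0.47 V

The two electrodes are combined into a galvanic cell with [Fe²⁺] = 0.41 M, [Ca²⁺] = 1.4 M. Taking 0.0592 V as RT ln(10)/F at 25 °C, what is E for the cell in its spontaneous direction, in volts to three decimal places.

+2.424 V

Fe²⁺/Fe is the cathode (higher E°), Ca²⁺/Ca the anode: E°cell = -0.47 − (-2.91) = +2.44 V, n = 2.
Overall: Fe²⁺(aq) + Ca(s) → Fe(s) + Ca²⁺(aq)
Q = [Ca²⁺] / ([Fe²⁺]); log Q = 0.533.
E = E° − (0.0592/n) log Q = +2.44 − (0.0592/2)(0.533) = +2.424 V.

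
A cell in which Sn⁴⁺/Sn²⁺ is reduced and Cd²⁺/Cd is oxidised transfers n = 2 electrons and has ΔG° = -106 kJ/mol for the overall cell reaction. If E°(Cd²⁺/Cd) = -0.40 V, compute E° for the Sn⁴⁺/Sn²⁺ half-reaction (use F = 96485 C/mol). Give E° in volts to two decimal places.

+0.15 V

E°cell = −ΔG°/(nF) = −(-106×10³)/((2)(96485)) = +0.549 V.
Since Sn⁴⁺/Sn²⁺ is the cathode and Cd²⁺/Cd the anode, E°cell = E°(Sn⁴⁺/Sn²⁺) − E°(Cd²⁺/Cd).
So E°(Sn⁴⁺/Sn²⁺) = E°cell + E°(Cd²⁺/Cd) = +0.549 + (-0.40) = +0.15 V.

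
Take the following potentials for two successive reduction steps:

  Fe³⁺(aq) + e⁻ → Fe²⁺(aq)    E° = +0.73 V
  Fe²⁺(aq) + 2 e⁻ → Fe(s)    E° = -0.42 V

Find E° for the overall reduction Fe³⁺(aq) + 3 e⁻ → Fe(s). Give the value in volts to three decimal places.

Standard free energies of sequential steps add: ΔG°₃ = ΔG°₁ + ΔG°₂, so n₃E°₃ = n₁E°₁ + n₂E°₂.
E°₃ = (1×+0.73 + 2×-0.42) / 3 = (-0.110) / 3 = -0.037 V.

-0.037 V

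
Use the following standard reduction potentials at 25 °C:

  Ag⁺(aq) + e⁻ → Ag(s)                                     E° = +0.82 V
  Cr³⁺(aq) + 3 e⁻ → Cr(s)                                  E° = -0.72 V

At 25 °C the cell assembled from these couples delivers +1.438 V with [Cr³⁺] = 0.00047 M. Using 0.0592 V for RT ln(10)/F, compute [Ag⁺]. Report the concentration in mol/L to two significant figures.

Ag⁺/Ag is the cathode, Cr³⁺/Cr the anode: E°cell = +1.54 V, n = 3.
Overall reaction: 3 Ag⁺(aq) + Cr(s) → 3 Ag(s) + Cr³⁺(aq); Q = [Cr³⁺]^1/[Ag⁺]^3.
From E = E° − (0.0592/n) log Q: log Q = (E° − E)·n/0.0592 = (+1.54 − (+1.438))·3/0.0592 = 5.1689.
So 3·log[Ag⁺] = 1·log(0.00047) − log Q = -3.3279 − (5.1689) = -8.4968; log[Ag⁺] = -8.4968 / 3 = -2.8323; [Ag⁺] = 10^(-2.8323) ≈ 0.0015 M.

0.0015 M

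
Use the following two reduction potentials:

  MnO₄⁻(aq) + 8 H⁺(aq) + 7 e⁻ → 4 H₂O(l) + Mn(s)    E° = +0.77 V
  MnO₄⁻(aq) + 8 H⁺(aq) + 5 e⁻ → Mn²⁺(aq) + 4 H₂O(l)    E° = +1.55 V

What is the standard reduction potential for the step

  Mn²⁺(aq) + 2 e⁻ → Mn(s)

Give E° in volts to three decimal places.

Sequential free energies add, so n₃E°₃ = n₁E°₁ + n₂E°₂.
With n₃ = 7, and the known step contributing 5×(+1.55) V, the unknown satisfies 2·E° = 7×(+0.77) − 5×(+1.55) = -2.360.
E° = -2.360 / 2 = -1.180 V.

-1.180 V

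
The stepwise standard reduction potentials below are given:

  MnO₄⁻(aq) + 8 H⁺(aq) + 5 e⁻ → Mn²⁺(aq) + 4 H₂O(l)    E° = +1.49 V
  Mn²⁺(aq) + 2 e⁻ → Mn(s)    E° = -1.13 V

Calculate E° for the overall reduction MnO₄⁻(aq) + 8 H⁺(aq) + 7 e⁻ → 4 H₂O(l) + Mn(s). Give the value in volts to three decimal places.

+0.741 V

Standard free energies of sequential steps add: ΔG°₃ = ΔG°₁ + ΔG°₂, so n₃E°₃ = n₁E°₁ + n₂E°₂.
E°₃ = (5×+1.49 + 2×-1.13) / 7 = (+5.190) / 7 = +0.741 V.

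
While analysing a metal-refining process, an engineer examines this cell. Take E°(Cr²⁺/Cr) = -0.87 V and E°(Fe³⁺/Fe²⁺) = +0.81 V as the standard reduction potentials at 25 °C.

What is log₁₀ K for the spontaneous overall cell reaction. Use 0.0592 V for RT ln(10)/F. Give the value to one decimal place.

56.8

Cathode: Fe³⁺/Fe²⁺; anode: Cr²⁺/Cr. E°cell = +1.68 V, n = 2.
log K = nE°cell / 0.0592 = (2)(+1.68) / 0.0592 = 56.8.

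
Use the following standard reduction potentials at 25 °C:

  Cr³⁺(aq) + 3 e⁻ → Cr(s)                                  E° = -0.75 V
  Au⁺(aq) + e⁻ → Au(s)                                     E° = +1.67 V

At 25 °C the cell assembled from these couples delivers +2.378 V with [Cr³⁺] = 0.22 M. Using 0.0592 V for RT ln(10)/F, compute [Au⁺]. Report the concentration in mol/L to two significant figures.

0.12 M

Au⁺/Au is the cathode, Cr³⁺/Cr the anode: E°cell = +2.42 V, n = 3.
Overall reaction: 3 Au⁺(aq) + Cr(s) → 3 Au(s) + Cr³⁺(aq); Q = [Cr³⁺]^1/[Au⁺]^3.
From E = E° − (0.0592/n) log Q: log Q = (E° − E)·n/0.0592 = (+2.42 − (+2.378))·3/0.0592 = 2.1284.
So 3·log[Au⁺] = 1·log(0.22) − log Q = -0.6576 − (2.1284) = -2.7860; log[Au⁺] = -2.7860 / 3 = -0.9287; [Au⁺] = 10^(-0.9287) ≈ 0.12 M.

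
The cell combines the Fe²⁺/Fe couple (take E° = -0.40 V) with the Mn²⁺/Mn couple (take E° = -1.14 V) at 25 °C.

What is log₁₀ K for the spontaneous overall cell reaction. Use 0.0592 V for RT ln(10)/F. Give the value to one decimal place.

Cathode: Fe²⁺/Fe; anode: Mn²⁺/Mn. E°cell = +0.74 V, n = 2.
log K = nE°cell / 0.0592 = (2)(+0.74) / 0.0592 = 25.0.

25.0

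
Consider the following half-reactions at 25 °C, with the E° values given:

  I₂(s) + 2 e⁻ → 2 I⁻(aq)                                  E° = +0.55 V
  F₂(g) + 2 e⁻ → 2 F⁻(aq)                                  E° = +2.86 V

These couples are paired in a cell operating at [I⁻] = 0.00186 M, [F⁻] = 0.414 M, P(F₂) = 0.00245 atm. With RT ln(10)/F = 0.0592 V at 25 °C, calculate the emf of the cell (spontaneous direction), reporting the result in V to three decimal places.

+2.094 V

F₂/F⁻ is the cathode (higher E°), I₂/I⁻ the anode: E°cell = +2.86 − (+0.55) = +2.31 V, n = 2.
Overall: F₂(g) + 2 I⁻(aq) → 2 F⁻(aq) + I₂(s)
Q = [F⁻]^2 / (P(F₂)·[I⁻]^2); log Q = 7.306.
E = E° − (0.0592/n) log Q = +2.31 − (0.0592/2)(7.306) = +2.094 V.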